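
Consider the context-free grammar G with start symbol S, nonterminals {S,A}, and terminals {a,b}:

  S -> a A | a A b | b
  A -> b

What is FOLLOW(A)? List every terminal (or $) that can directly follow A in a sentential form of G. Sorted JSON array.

Compute FIRST by fixpoint:
round 1:
  A via A→b: +{b}
  S via S→a A: +{a}
  S via S→b: +{b}
  FIRST(S)={a,b}  FIRST(A)={b}
round 2: done
  FIRST(S)={a,b}  FIRST(A)={b}

FOLLOW sets:
initialize: $ ∈ FOLLOW(S)
[1]
  S→a A: FOLLOW(A) ⊇ FOLLOW(S) ⊇ {$}; new: +{$}
  S→a A b: FOLLOW(A) ⊇ FIRST(b) = {b}; new: +{b}
  FOLLOW[S]={$}  FOLLOW[A]={$,b}
[2] (no change)
  FOLLOW[S]={$}  FOLLOW[A]={$,b}

FOLLOW(A) = ["$", "b"]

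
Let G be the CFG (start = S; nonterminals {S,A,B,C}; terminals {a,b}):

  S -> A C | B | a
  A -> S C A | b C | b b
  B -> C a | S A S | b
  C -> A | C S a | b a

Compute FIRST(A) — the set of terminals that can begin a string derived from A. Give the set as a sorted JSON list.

Compute FIRST by fixpoint:
[1]
  A via A→b C: +{b}
  B via B→b: +{b}
  C via C→A: +{b}
  S via S→A C: +{b}
  S via S→a: +{a}
  FIRST[S]={a,b}  FIRST[A]={b}  FIRST[B]={b}  FIRST[C]={b}
[2]
  A via A→S C A: +{a}
  B via B→S A S: +{a}
  C via C→A: +{a}
  FIRST[S]={a,b}  FIRST[A]={a,b}  FIRST[B]={a,b}  FIRST[C]={a,b}
[3] — fixpoint
  FIRST[S]={a,b}  FIRST[A]={a,b}  FIRST[B]={a,b}  FIRST[C]={a,b}

FIRST(A) = ["a", "b"]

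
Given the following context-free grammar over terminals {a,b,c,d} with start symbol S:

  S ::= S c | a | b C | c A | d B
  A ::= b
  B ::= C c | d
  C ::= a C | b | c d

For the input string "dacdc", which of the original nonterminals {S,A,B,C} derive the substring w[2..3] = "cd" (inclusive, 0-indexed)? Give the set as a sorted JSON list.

CNF form of G:
  S -> S T0 | T0 A | T2 B | T3 C | a
  A -> b
  B -> C T0 | d
  C -> T0 T2 | T1 C | b
  T0 -> c
  T1 -> a
  T2 -> d
  T3 -> b

CYK fill — only the sub-triangle for w[2..3]:
  T[2,2] 'c' = {T0}  orig:{}
  T[3,3] 'd' = {B,T2}  orig:{B}
  T[2,3] 'cd' = {C}

Original NTs in T[2,3] deriving "cd": ["C"]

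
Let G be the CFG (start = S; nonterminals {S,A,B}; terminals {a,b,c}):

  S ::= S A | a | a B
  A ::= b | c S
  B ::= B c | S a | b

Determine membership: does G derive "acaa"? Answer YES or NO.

CNF form of G:
  S -> S A | T1 B | a
  A -> T0 S | b
  B -> B T0 | S T1 | b
  T0 -> c
  T1 -> a

CYK table (by increasing span):
  [0..0]={S,T1}  "a"  orig:{S}
  [1..1]={T0}  "c"  orig:{}
  [2..2]={S,T1}  "a"  orig:{S}
  [3..3]={S,T1}  "a"  orig:{S}
  [0..1]=∅  "ac"
  [1..2]={A}  "ca"
  [2..3]={B}  "aa"
  [0..2]={S}  "aca"
  [1..3]=∅  "caa"
  [0..3]={B}  "acaa"

S ∉ T[0,3] ⇒ NO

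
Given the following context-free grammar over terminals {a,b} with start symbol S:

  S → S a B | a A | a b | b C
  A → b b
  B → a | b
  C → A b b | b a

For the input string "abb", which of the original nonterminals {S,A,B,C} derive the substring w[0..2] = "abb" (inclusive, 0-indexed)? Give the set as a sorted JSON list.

CNF form of G:
  S -> S X3 | T0 C | T1 A | T1 T0
  A -> T0 T0
  B -> a | b
  C -> A X2 | T0 T1
  T0 -> b
  T1 -> a
  X2 -> T0 T0
  X3 -> T1 B

CYK table (by increasing span) (cells [i..j] with 0 ≤ i ≤ j ≤ 2 only):
  cell(0,0) a: {B,T1}  orig:{B}
  cell(1,1) b: {B,T0}  orig:{B}
  cell(2,2) b: {B,T0}  orig:{B}
  cell(0,1) ab: {S,X3}  orig:{S}
  cell(1,2) bb: {A,X2}  orig:{A}
  cell(0,2) abb: {S}

Original NTs in T[0,2] deriving "abb": ["S"]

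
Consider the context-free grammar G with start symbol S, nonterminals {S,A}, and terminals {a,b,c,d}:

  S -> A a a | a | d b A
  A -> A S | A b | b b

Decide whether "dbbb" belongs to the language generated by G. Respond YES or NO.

CNF form of G:
  S -> A X3 | T2 X4 | a
  A -> A S | A T0 | T0 T0
  T0 -> b
  T1 -> a
  T2 -> d
  X3 -> T1 T1
  X4 -> T0 A

CYK fill:
  [0..0]={T2}  "d"  orig:{}
  [1..1]={T0}  "b"  orig:{}
  [2..2]={T0}  "b"  orig:{}
  [3..3]={T0}  "b"  orig:{}
  [0..1]=∅  "db"
  [1..2]={A}  "bb"
  [2..3]={A}  "bb"
  [0..2]=∅  "dbb"
  [1..3]={A,X4}  "bbb"  orig:{A}
  [0..3]={S}  "dbbb"

S ∈ T[0,3] ⇒ YES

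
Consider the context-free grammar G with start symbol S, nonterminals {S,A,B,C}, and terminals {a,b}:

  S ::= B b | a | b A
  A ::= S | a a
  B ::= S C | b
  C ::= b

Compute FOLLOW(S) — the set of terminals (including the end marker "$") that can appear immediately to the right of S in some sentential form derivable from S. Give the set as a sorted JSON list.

FIRST sets, iterate to fixpoint:
iter 1:
  A via A→a a: +{a}
  B via B→b: +{b}
  C via C→b: +{b}
  S via S→B b: +{b}
  S via S→a: +{a}
  FIRST(S)={a,b}  FIRST(A)={a}  FIRST(B)={b}  FIRST(C)={b}
iter 2:
  A via A→S: +{b}
  B via B→S C: +{a}
  FIRST(S)={a,b}  FIRST(A)={a,b}  FIRST(B)={a,b}  FIRST(C)={b}
iter 3: — fixpoint
  FIRST(S)={a,b}  FIRST(A)={a,b}  FIRST(B)={a,b}  FIRST(C)={b}

FOLLOW iteration:
seed FOLLOW(S) with $
round 1:
  B→S C: FOLLOW(S) ⊇ FIRST(C) = {b}; new: +{b}
  S→B b: FOLLOW(B) ⊇ FIRST(b) = {b}; new: +{b}
  S→b A: FOLLOW(A) ⊇ FOLLOW(S) ⊇ {$,b}; new: +{$,b}
  FOLLOW(S)={$,b}  FOLLOW(A)={$,b}  FOLLOW(B)={b}  FOLLOW(C)={}
round 2:
  B→S C: FOLLOW(C) ⊇ FOLLOW(B) ⊇ {b}; new: +{b}
  FOLLOW(S)={$,b}  FOLLOW(A)={$,b}  FOLLOW(B)={b}  FOLLOW(C)={b}
round 3: (stable)
  FOLLOW(S)={$,b}  FOLLOW(A)={$,b}  FOLLOW(B)={b}  FOLLOW(C)={b}

FOLLOW(S) = ["$", "b"]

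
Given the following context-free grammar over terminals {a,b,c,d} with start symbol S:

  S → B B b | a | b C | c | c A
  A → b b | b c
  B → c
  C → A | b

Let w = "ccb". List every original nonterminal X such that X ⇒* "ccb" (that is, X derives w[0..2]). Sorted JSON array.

CNF form of G:
  S -> B X2 | T0 C | T1 A | a | c
  A -> T0 T0 | T0 T1
  B -> c
  C -> T0 T0 | T0 T1 | b
  T0 -> b
  T1 -> c
  X2 -> B T0

CYK fill (cells [i..j] with 0 ≤ i ≤ j ≤ 2 only):
  cell(0,0) c: {B,S,T1}  orig:{B,S}
  cell(1,1) c: {B,S,T1}  orig:{B,S}
  cell(2,2) b: {C,T0}  orig:{C}
  cell(0,1) cc: ∅
  cell(1,2) cb: {X2}  orig:{}
  cell(0,2) ccb: {S}

Original NTs in T[0,2] deriving "ccb": ["S"]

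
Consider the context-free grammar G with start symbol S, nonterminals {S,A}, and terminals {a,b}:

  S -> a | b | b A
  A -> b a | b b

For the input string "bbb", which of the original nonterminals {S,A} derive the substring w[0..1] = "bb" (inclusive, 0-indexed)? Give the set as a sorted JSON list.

CNF form of G:
  S -> T0 A | a | b
  A -> T0 T0 | T0 T1
  T0 -> b
  T1 -> a

CYK fill (cells [i..j] with 0 ≤ i ≤ j ≤ 1 only):
  T[0,0] 'b' = {S,T0}  orig:{S}
  T[1,1] 'b' = {S,T0}  orig:{S}
  T[0,1] 'bb' = {A}

Original NTs in T[0,1] deriving "bb": ["A"]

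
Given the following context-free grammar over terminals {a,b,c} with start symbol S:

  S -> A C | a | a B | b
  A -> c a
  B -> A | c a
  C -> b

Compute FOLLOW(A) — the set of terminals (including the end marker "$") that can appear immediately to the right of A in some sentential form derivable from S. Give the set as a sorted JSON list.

FIRST iteration:
[1]
  A via A→c a: +{c}
  B via B→A: +{c}
  C via C→b: +{b}
  S via S→A C: +{c}
  S via S→a: +{a}
  S via S→b: +{b}
  FIRST[S]={a,b,c}  FIRST[A]={c}  FIRST[B]={c}  FIRST[C]={b}
[2] — fixpoint
  FIRST[S]={a,b,c}  FIRST[A]={c}  FIRST[B]={c}  FIRST[C]={b}

FOLLOW iteration:
initialize: $ ∈ FOLLOW(S)
[1]
  S→A C: FOLLOW(A) ⊇ FIRST(C) = {b}; new: +{b}
  S→A C: FOLLOW(C) ⊇ FOLLOW(S) ⊇ {$}; new: +{$}
  S→a B: FOLLOW(B) ⊇ FOLLOW(S) ⊇ {$}; new: +{$}
  FOLLOW[S]={$}  FOLLOW[A]={b}  FOLLOW[B]={$}  FOLLOW[C]={$}
[2]
  B→A: FOLLOW(A) ⊇ FOLLOW(B) ⊇ {$}; new: +{$}
  FOLLOW[S]={$}  FOLLOW[A]={$,b}  FOLLOW[B]={$}  FOLLOW[C]={$}
[3] (no change)
  FOLLOW[S]={$}  FOLLOW[A]={$,b}  FOLLOW[B]={$}  FOLLOW[C]={$}

FOLLOW(A) = ["$", "b"]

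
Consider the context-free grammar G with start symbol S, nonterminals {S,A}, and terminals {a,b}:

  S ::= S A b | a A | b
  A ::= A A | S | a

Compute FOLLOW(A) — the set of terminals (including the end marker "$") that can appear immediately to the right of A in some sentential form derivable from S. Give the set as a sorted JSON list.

Compute FIRST by fixpoint:
[1]
  A via A→a: +{a}
  S via S→a A: +{a}
  S via S→b: +{b}
  FIRST[S]={a,b}  FIRST[A]={a}
[2]
  A via A→S: +{b}
  FIRST[S]={a,b}  FIRST[A]={a,b}
[3] — fixpoint
  FIRST[S]={a,b}  FIRST[A]={a,b}

FOLLOW sets:
seed FOLLOW(S) with $
round 1:
  A→A A: FOLLOW(A) ⊇ FIRST(A) = {a,b}; new: +{a,b}
  A→S: FOLLOW(S) ⊇ FOLLOW(A) ⊇ {a,b}; new: +{a,b}
  S→a A: FOLLOW(A) ⊇ FOLLOW(S) ⊇ {$,a,b}; new: +{$}
  FOLLOW[S]={$,a,b}  FOLLOW[A]={$,a,b}
round 2: — fixpoint
  FOLLOW[S]={$,a,b}  FOLLOW[A]={$,a,b}

FOLLOW(A) = ["$", "a", "b"]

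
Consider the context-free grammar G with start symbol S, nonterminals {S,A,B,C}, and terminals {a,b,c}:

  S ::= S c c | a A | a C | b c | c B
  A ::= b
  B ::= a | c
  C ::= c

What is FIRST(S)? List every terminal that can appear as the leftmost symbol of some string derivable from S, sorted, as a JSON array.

Compute FIRST by fixpoint:
iter 1:
  A via A→b: +{b}
  B via B→a: +{a}
  B via B→c: +{c}
  C via C→c: +{c}
  S via S→a A: +{a}
  S via S→b c: +{b}
  S via S→c B: +{c}
  FIRST(S)={a,b,c}  FIRST(A)={b}  FIRST(B)={a,c}  FIRST(C)={c}
iter 2: — fixpoint
  FIRST(S)={a,b,c}  FIRST(A)={b}  FIRST(B)={a,c}  FIRST(C)={c}

FIRST(S) = ["a", "b", "c"]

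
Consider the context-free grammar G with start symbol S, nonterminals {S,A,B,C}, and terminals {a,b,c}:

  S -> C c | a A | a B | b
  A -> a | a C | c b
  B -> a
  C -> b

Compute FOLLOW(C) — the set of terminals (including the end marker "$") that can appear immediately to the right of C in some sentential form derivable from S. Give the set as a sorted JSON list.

Compute FIRST by fixpoint:
iter 1:
  A via A→a: +{a}
  A via A→c b: +{c}
  B via B→a: +{a}
  C via C→b: +{b}
  S via S→C c: +{b}
  S via S→a A: +{a}
  FIRST[S]={a,b}  FIRST[A]={a,c}  FIRST[B]={a}  FIRST[C]={b}
iter 2: — fixpoint
  FIRST[S]={a,b}  FIRST[A]={a,c}  FIRST[B]={a}  FIRST[C]={b}

Compute FOLLOW by fixpoint:
initialize: $ ∈ FOLLOW(S)
[1]
  S→C c: FOLLOW(C) ⊇ FIRST(c) = {c}; new: +{c}
  S→a A: FOLLOW(A) ⊇ FOLLOW(S) ⊇ {$}; new: +{$}
  S→a B: FOLLOW(B) ⊇ FOLLOW(S) ⊇ {$}; new: +{$}
  FOLLOW[S]={$}  FOLLOW[A]={$}  FOLLOW[B]={$}  FOLLOW[C]={c}
[2]
  A→a C: FOLLOW(C) ⊇ FOLLOW(A) ⊇ {$}; new: +{$}
  FOLLOW[S]={$}  FOLLOW[A]={$}  FOLLOW[B]={$}  FOLLOW[C]={$,c}
[3] — fixpoint
  FOLLOW[S]={$}  FOLLOW[A]={$}  FOLLOW[B]={$}  FOLLOW[C]={$,c}

FOLLOW(C) = ["$", "c"]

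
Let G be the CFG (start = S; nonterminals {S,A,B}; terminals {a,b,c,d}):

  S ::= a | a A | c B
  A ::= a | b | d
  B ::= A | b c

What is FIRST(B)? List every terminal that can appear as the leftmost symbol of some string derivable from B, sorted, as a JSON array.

FIRST sets, iterate to fixpoint:
iter 1:
  A via A→a: +{a}
  A via A→b: +{b}
  A via A→d: +{d}
  B via B→A: +{a,b,d}
  S via S→a: +{a}
  S via S→c B: +{c}
  FIRST(S)={a,c}  FIRST(A)={a,b,d}  FIRST(B)={a,b,d}
iter 2: (no change)
  FIRST(S)={a,c}  FIRST(A)={a,b,d}  FIRST(B)={a,b,d}

FIRST(B) = ["a", "b", "d"]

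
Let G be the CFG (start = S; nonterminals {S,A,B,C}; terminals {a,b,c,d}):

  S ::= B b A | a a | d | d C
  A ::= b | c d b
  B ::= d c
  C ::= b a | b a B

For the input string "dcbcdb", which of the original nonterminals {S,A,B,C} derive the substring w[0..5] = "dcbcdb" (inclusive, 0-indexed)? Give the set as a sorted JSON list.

Convert to CNF:
  S -> B X6 | T1 C | T3 T3 | d
  A -> T0 X4 | b
  B -> T1 T0
  C -> T2 T3 | T2 X5
  T0 -> c
  T1 -> d
  T2 -> b
  T3 -> a
  X4 -> T1 T2
  X5 -> T3 B
  X6 -> T2 A

CYK table (by increasing span) — only the sub-triangle for w[0..5]:
  [0..0]={S,T1}  "d"  orig:{S}
  [1..1]={T0}  "c"  orig:{}
  [2..2]={A,T2}  "b"  orig:{A}
  [3..3]={T0}  "c"  orig:{}
  [4..4]={S,T1}  "d"  orig:{S}
  [5..5]={A,T2}  "b"  orig:{A}
  [0..1]={B}  "dc"
  [1..2]=∅  "cb"
  [2..3]=∅  "bc"
  [3..4]=∅  "cd"
  [4..5]={X4}  "db"  orig:{}
  [0..2]=∅  "dcb"
  [1..3]=∅  "cbc"
  [2..4]=∅  "bcd"
  [3..5]={A}  "cdb"
  [0..3]=∅  "dcbc"
  [1..4]=∅  "cbcd"
  [2..5]={X6}  "bcdb"  orig:{}
  [0..4]=∅  "dcbcd"
  [1..5]=∅  "cbcdb"
  [0..5]={S}  "dcbcdb"

Original NTs in T[0,5] deriving "dcbcdb": ["S"]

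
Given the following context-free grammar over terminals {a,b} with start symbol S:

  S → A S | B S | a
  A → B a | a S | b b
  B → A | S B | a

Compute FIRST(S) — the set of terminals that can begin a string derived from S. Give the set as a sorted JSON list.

Compute FIRST by fixpoint:
[1]
  A via A→a S: +{a}
  A via A→b b: +{b}
  B via B→A: +{a,b}
  S via S→A S: +{a,b}
  FIRST(S)={a,b}  FIRST(A)={a,b}  FIRST(B)={a,b}
[2] done
  FIRST(S)={a,b}  FIRST(A)={a,b}  FIRST(B)={a,b}

FIRST(S) = ["a", "b"]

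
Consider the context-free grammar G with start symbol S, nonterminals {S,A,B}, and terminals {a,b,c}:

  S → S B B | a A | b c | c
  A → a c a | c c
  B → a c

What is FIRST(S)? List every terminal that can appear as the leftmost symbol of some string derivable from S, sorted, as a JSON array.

FIRST iteration:
round 1:
  A via A→a c a: +{a}
  A via A→c c: +{c}
  B via B→a c: +{a}
  S via S→a A: +{a}
  S via S→b c: +{b}
  S via S→c: +{c}
  FIRST[S]={a,b,c}  FIRST[A]={a,c}  FIRST[B]={a}
round 2: (stable)
  FIRST[S]={a,b,c}  FIRST[A]={a,c}  FIRST[B]={a}

FIRST(S) = ["a", "b", "c"]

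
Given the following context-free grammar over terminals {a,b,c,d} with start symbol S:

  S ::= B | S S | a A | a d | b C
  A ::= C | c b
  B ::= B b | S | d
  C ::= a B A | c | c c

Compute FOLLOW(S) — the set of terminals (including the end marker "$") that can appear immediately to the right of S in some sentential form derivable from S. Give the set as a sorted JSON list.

Compute FIRST by fixpoint:
pass 1:
  A via A→c b: +{c}
  B via B→d: +{d}
  C via C→a B A: +{a}
  C via C→c: +{c}
  S via S→B: +{d}
  S via S→a A: +{a}
  S via S→b C: +{b}
  FIRST(S)={a,b,d}  FIRST(A)={c}  FIRST(B)={d}  FIRST(C)={a,c}
pass 2:
  A via A→C: +{a}
  B via B→S: +{a,b}
  FIRST(S)={a,b,d}  FIRST(A)={a,c}  FIRST(B)={a,b,d}  FIRST(C)={a,c}
pass 3: — fixpoint
  FIRST(S)={a,b,d}  FIRST(A)={a,c}  FIRST(B)={a,b,d}  FIRST(C)={a,c}

FOLLOW iteration:
FOLLOW(S) := {$}
round 1:
  B→B b: FOLLOW(B) ⊇ FIRST(b) = {b}; new: +{b}
  B→S: FOLLOW(S) ⊇ FOLLOW(B) ⊇ {b}; new: +{b}
  C→a B A: FOLLOW(B) ⊇ FIRST(A) = {a,c}; new: +{a,c}
  S→B: FOLLOW(B) ⊇ FOLLOW(S) ⊇ {$,b}; new: +{$}
  S→S S: FOLLOW(S) ⊇ FIRST(S) = {a,b,d}; new: +{a,d}
  S→a A: FOLLOW(A) ⊇ FOLLOW(S) ⊇ {$,a,b,d}; new: +{$,a,b,d}
  S→b C: FOLLOW(C) ⊇ FOLLOW(S) ⊇ {$,a,b,d}; new: +{$,a,b,d}
  FOLLOW[S]={$,a,b,d}  FOLLOW[A]={$,a,b,d}  FOLLOW[B]={$,a,b,c}  FOLLOW[C]={$,a,b,d}
round 2:
  B→S: FOLLOW(S) ⊇ FOLLOW(B) ⊇ {$,a,b,c}; new: +{c}
  S→B: FOLLOW(B) ⊇ FOLLOW(S) ⊇ {$,a,b,c,d}; new: +{d}
  S→a A: FOLLOW(A) ⊇ FOLLOW(S) ⊇ {$,a,b,c,d}; new: +{c}
  S→b C: FOLLOW(C) ⊇ FOLLOW(S) ⊇ {$,a,b,c,d}; new: +{c}
  FOLLOW[S]={$,a,b,c,d}  FOLLOW[A]={$,a,b,c,d}  FOLLOW[B]={$,a,b,c,d}  FOLLOW[C]={$,a,b,c,d}
round 3: done
  FOLLOW[S]={$,a,b,c,d}  FOLLOW[A]={$,a,b,c,d}  FOLLOW[B]={$,a,b,c,d}  FOLLOW[C]={$,a,b,c,d}

FOLLOW(S) = ["$", "a", "b", "c", "d"]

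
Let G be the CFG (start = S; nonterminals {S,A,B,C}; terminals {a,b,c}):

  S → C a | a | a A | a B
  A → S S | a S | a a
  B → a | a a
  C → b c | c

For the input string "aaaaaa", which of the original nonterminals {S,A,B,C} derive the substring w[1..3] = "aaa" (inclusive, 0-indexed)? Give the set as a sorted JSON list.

CNF form of G:
  S -> C T0 | T0 A | T0 B | a
  A -> S S | T0 S | T0 T0
  B -> T0 T0 | a
  C -> T1 T2 | c
  T0 -> a
  T1 -> b
  T2 -> c

Fill CYK table bottom-up (cells [i..j] with 1 ≤ i ≤ j ≤ 3 only):
  [1..1]={B,S,T0}  "a"  orig:{B,S}
  [2..2]={B,S,T0}  "a"  orig:{B,S}
  [3..3]={B,S,T0}  "a"  orig:{B,S}
  [1..2]={A,B,S}  "aa"
  [2..3]={A,B,S}  "aa"
  [1..3]={A,S}  "aaa"

Original NTs in T[1,3] deriving "aaa": ["A", "S"]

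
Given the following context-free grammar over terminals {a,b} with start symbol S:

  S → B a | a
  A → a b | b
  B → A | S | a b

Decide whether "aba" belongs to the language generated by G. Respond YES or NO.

Convert to CNF:
  S -> B T0 | a
  A -> T0 T1 | b
  B -> B T0 | T0 T1 | a | b
  T0 -> a
  T1 -> b

Fill CYK table bottom-up:
  T[0,0] 'a' = {B,S,T0}  orig:{B,S}
  T[1,1] 'b' = {A,B,T1}  orig:{A,B}
  T[2,2] 'a' = {B,S,T0}  orig:{B,S}
  T[0,1] 'ab' = {A,B}
  T[1,2] 'ba' = {B,S}
  T[0,2] 'aba' = {B,S}

S ∈ T[0,2] ⇒ YES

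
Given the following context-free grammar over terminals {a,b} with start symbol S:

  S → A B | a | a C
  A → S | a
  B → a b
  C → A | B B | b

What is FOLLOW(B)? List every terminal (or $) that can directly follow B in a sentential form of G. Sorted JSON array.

Compute FIRST by fixpoint:
[1]
  A via A→a: +{a}
  B via B→a b: +{a}
  C via C→A: +{a}
  C via C→b: +{b}
  S via S→A B: +{a}
  FIRST(S)={a}  FIRST(A)={a}  FIRST(B)={a}  FIRST(C)={a,b}
[2] — fixpoint
  FIRST(S)={a}  FIRST(A)={a}  FIRST(B)={a}  FIRST(C)={a,b}

FOLLOW iteration:
FOLLOW(S) := {$}
[1]
  C→B B: FOLLOW(B) ⊇ FIRST(B) = {a}; new: +{a}
  S→A B: FOLLOW(A) ⊇ FIRST(B) = {a}; new: +{a}
  S→A B: FOLLOW(B) ⊇ FOLLOW(S) ⊇ {$}; new: +{$}
  S→a C: FOLLOW(C) ⊇ FOLLOW(S) ⊇ {$}; new: +{$}
  FOLLOW[S]={$}  FOLLOW[A]={a}  FOLLOW[B]={$,a}  FOLLOW[C]={$}
[2]
  A→S: FOLLOW(S) ⊇ FOLLOW(A) ⊇ {a}; new: +{a}
  C→A: FOLLOW(A) ⊇ FOLLOW(C) ⊇ {$}; new: +{$}
  S→a C: FOLLOW(C) ⊇ FOLLOW(S) ⊇ {$,a}; new: +{a}
  FOLLOW[S]={$,a}  FOLLOW[A]={$,a}  FOLLOW[B]={$,a}  FOLLOW[C]={$,a}
[3] done
  FOLLOW[S]={$,a}  FOLLOW[A]={$,a}  FOLLOW[B]={$,a}  FOLLOW[C]={$,a}

FOLLOW(B) = ["$", "a"]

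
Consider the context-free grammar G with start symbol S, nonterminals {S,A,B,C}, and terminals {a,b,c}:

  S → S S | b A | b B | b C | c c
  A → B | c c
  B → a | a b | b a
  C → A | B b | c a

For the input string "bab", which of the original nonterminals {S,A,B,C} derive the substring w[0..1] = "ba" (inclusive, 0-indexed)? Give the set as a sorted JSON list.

CNF form of G:
  S -> S S | T1 A | T1 B | T1 C | T2 T2
  A -> T0 T1 | T1 T0 | T2 T2 | a
  B -> T0 T1 | T1 T0 | a
  C -> B T1 | T0 T1 | T1 T0 | T2 T0 | T2 T2 | a
  T0 -> a
  T1 -> b
  T2 -> c

Fill CYK table bottom-up, restricted to cells inside w[0..1]:
  cell(0,0) b: {T1}  orig:{}
  cell(1,1) a: {A,B,C,T0}  orig:{A,B,C}
  cell(0,1) ba: {A,B,C,S}

Original NTs in T[0,1] deriving "ba": ["A", "B", "C", "S"]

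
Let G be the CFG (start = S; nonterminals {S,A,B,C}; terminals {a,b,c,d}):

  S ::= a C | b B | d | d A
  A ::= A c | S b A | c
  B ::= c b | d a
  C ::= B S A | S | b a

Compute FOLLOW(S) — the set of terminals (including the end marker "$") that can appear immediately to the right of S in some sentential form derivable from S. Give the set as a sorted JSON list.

FIRST sets, iterate to fixpoint:
[1]
  A via A→c: +{c}
  B via B→c b: +{c}
  B via B→d a: +{d}
  C via C→B S A: +{c,d}
  C via C→b a: +{b}
  S via S→a C: +{a}
  S via S→b B: +{b}
  S via S→d: +{d}
  FIRST(S)={a,b,d}  FIRST(A)={c}  FIRST(B)={c,d}  FIRST(C)={b,c,d}
[2]
  A via A→S b A: +{a,b,d}
  C via C→S: +{a}
  FIRST(S)={a,b,d}  FIRST(A)={a,b,c,d}  FIRST(B)={c,d}  FIRST(C)={a,b,c,d}
[3] (no change)
  FIRST(S)={a,b,d}  FIRST(A)={a,b,c,d}  FIRST(B)={c,d}  FIRST(C)={a,b,c,d}

FOLLOW iteration:
FOLLOW(S) := {$}
pass 1:
  A→A c: FOLLOW(A) ⊇ FIRST(c) = {c}; new: +{c}
  A→S b A: FOLLOW(S) ⊇ FIRST(b) = {b}; new: +{b}
  C→B S A: FOLLOW(B) ⊇ FIRST(S) = {a,b,d}; new: +{a,b,d}
  C→B S A: FOLLOW(S) ⊇ FIRST(A) = {a,b,c,d}; new: +{a,c,d}
  S→a C: FOLLOW(C) ⊇ FOLLOW(S) ⊇ {$,a,b,c,d}; new: +{$,a,b,c,d}
  S→b B: FOLLOW(B) ⊇ FOLLOW(S) ⊇ {$,a,b,c,d}; new: +{$,c}
  S→d A: FOLLOW(A) ⊇ FOLLOW(S) ⊇ {$,a,b,c,d}; new: +{$,a,b,d}
  S: {$,a,b,c,d}  A: {$,a,b,c,d}  B: {$,a,b,c,d}  C: {$,a,b,c,d}
pass 2: (stable)
  S: {$,a,b,c,d}  A: {$,a,b,c,d}  B: {$,a,b,c,d}  C: {$,a,b,c,d}

FOLLOW(S) = ["$", "a", "b", "c", "d"]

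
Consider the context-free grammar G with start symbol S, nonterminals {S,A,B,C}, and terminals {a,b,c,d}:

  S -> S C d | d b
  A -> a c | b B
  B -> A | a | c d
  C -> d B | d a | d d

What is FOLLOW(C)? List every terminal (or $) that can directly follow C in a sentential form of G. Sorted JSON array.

Compute FIRST by fixpoint:
[1]
  A via A→a c: +{a}
  A via A→b B: +{b}
  B via B→A: +{a,b}
  B via B→c d: +{c}
  C via C→d B: +{d}
  S via S→d b: +{d}
  FIRST[S]={d}  FIRST[A]={a,b}  FIRST[B]={a,b,c}  FIRST[C]={d}
[2] — fixpoint
  FIRST[S]={d}  FIRST[A]={a,b}  FIRST[B]={a,b,c}  FIRST[C]={d}

Compute FOLLOW by fixpoint:
initialize: $ ∈ FOLLOW(S)
round 1:
  S→S C d: FOLLOW(S) ⊇ FIRST(C) = {d}; new: +{d}
  S→S C d: FOLLOW(C) ⊇ FIRST(d) = {d}; new: +{d}
  FOLLOW(S)={$,d}  FOLLOW(A)={}  FOLLOW(B)={}  FOLLOW(C)={d}
round 2:
  C→d B: FOLLOW(B) ⊇ FOLLOW(C) ⊇ {d}; new: +{d}
  FOLLOW(S)={$,d}  FOLLOW(A)={}  FOLLOW(B)={d}  FOLLOW(C)={d}
round 3:
  B→A: FOLLOW(A) ⊇ FOLLOW(B) ⊇ {d}; new: +{d}
  FOLLOW(S)={$,d}  FOLLOW(A)={d}  FOLLOW(B)={d}  FOLLOW(C)={d}
round 4: done
  FOLLOW(S)={$,d}  FOLLOW(A)={d}  FOLLOW(B)={d}  FOLLOW(C)={d}

FOLLOW(C) = ["d"]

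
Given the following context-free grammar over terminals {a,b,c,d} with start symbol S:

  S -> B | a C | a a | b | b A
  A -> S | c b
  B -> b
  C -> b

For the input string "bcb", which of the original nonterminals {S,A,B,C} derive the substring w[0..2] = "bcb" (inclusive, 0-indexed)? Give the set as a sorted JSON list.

Convert to CNF:
  S -> T0 C | T0 T0 | T1 A | b
  A -> T0 C | T0 T0 | T1 A | T2 T1 | b
  B -> b
  C -> b
  T0 -> a
  T1 -> b
  T2 -> c

Fill CYK table bottom-up — only the sub-triangle for w[0..2]:
  cell(0,0) b: {A,B,C,S,T1}  orig:{A,B,C,S}
  cell(1,1) c: {T2}  orig:{}
  cell(2,2) b: {A,B,C,S,T1}  orig:{A,B,C,S}
  cell(0,1) bc: ∅
  cell(1,2) cb: {A}
  cell(0,2) bcb: {A,S}

Original NTs in T[0,2] deriving "bcb": ["A", "S"]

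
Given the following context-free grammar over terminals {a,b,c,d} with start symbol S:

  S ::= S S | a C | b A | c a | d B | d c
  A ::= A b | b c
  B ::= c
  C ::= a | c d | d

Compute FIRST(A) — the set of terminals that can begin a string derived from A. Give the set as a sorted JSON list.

FIRST sets, iterate to fixpoint:
pass 1:
  A via A→b c: +{b}
  B via B→c: +{c}
  C via C→a: +{a}
  C via C→c d: +{c}
  C via C→d: +{d}
  S via S→a C: +{a}
  S via S→b A: +{b}
  S via S→c a: +{c}
  S via S→d B: +{d}
  S: {a,b,c,d}  A: {b}  B: {c}  C: {a,c,d}
pass 2: — fixpoint
  S: {a,b,c,d}  A: {b}  B: {c}  C: {a,c,d}

FIRST(A) = ["b"]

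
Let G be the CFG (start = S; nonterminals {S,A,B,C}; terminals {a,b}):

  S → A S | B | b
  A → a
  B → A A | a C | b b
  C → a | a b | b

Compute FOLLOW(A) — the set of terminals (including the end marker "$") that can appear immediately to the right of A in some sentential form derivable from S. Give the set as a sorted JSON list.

FIRST sets, iterate to fixpoint:
pass 1:
  A via A→a: +{a}
  B via B→A A: +{a}
  B via B→b b: +{b}
  C via C→a: +{a}
  C via C→b: +{b}
  S via S→A S: +{a}
  S via S→B: +{b}
  FIRST[S]={a,b}  FIRST[A]={a}  FIRST[B]={a,b}  FIRST[C]={a,b}
pass 2: (stable)
  FIRST[S]={a,b}  FIRST[A]={a}  FIRST[B]={a,b}  FIRST[C]={a,b}

Compute FOLLOW by fixpoint:
FOLLOW(S) := {$}
pass 1:
  B→A A: FOLLOW(A) ⊇ FIRST(A) = {a}; new: +{a}
  S→A S: FOLLOW(A) ⊇ FIRST(S) = {a,b}; new: +{b}
  S→B: FOLLOW(B) ⊇ FOLLOW(S) ⊇ {$}; new: +{$}
  FOLLOW(S)={$}  FOLLOW(A)={a,b}  FOLLOW(B)={$}  FOLLOW(C)={}
pass 2:
  B→A A: FOLLOW(A) ⊇ FOLLOW(B) ⊇ {$}; new: +{$}
  B→a C: FOLLOW(C) ⊇ FOLLOW(B) ⊇ {$}; new: +{$}
  FOLLOW(S)={$}  FOLLOW(A)={$,a,b}  FOLLOW(B)={$}  FOLLOW(C)={$}
pass 3: — fixpoint
  FOLLOW(S)={$}  FOLLOW(A)={$,a,b}  FOLLOW(B)={$}  FOLLOW(C)={$}

FOLLOW(A) = ["$", "a", "b"]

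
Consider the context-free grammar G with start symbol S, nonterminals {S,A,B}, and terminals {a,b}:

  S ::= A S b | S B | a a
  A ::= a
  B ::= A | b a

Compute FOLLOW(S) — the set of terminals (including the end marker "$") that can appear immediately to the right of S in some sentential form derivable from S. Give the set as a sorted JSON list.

FIRST iteration:
iter 1:
  A via A→a: +{a}
  B via B→A: +{a}
  B via B→b a: +{b}
  S via S→A S b: +{a}
  FIRST(S)={a}  FIRST(A)={a}  FIRST(B)={a,b}
iter 2: (stable)
  FIRST(S)={a}  FIRST(A)={a}  FIRST(B)={a,b}

FOLLOW iteration:
initialize: $ ∈ FOLLOW(S)
[1]
  S→A S b: FOLLOW(A) ⊇ FIRST(S) = {a}; new: +{a}
  S→A S b: FOLLOW(S) ⊇ FIRST(b) = {b}; new: +{b}
  S→S B: FOLLOW(S) ⊇ FIRST(B) = {a,b}; new: +{a}
  S→S B: FOLLOW(B) ⊇ FOLLOW(S) ⊇ {$,a,b}; new: +{$,a,b}
  FOLLOW(S)={$,a,b}  FOLLOW(A)={a}  FOLLOW(B)={$,a,b}
[2]
  B→A: FOLLOW(A) ⊇ FOLLOW(B) ⊇ {$,a,b}; new: +{$,b}
  FOLLOW(S)={$,a,b}  FOLLOW(A)={$,a,b}  FOLLOW(B)={$,a,b}
[3] — fixpoint
  FOLLOW(S)={$,a,b}  FOLLOW(A)={$,a,b}  FOLLOW(B)={$,a,b}

FOLLOW(S) = ["$", "a", "b"]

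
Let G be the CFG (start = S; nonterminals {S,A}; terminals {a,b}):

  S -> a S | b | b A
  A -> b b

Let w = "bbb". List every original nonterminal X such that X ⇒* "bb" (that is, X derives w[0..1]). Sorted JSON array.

CNF form of G:
  S -> T0 A | T1 S | b
  A -> T0 T0
  T0 -> b
  T1 -> a

CYK table (by increasing span), restricted to cells inside w[0..1]:
  T[0,0] 'b' = {S,T0}  orig:{S}
  T[1,1] 'b' = {S,T0}  orig:{S}
  T[0,1] 'bb' = {A}

Original NTs in T[0,1] deriving "bb": ["A"]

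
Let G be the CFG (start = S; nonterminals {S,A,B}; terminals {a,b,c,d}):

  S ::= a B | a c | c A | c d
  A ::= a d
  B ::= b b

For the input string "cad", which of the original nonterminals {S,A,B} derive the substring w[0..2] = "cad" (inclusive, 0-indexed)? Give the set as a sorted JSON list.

Convert to CNF:
  S -> T0 B | T0 T3 | T3 A | T3 T1
  A -> T0 T1
  B -> T2 T2
  T0 -> a
  T1 -> d
  T2 -> b
  T3 -> c

CYK fill, restricted to cells inside w[0..2]:
  T[0,0] 'c' = {T3}  orig:{}
  T[1,1] 'a' = {T0}  orig:{}
  T[2,2] 'd' = {T1}  orig:{}
  T[0,1] 'ca' = ∅
  T[1,2] 'ad' = {A}
  T[0,2] 'cad' = {S}

Original NTs in T[0,2] deriving "cad": ["S"]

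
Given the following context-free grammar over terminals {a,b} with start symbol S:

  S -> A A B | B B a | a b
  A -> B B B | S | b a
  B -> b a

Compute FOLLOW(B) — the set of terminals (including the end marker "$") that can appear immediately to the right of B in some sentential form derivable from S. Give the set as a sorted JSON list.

Compute FIRST by fixpoint:
pass 1:
  A via A→b a: +{b}
  B via B→b a: +{b}
  S via S→A A B: +{b}
  S via S→a b: +{a}
  S: {a,b}  A: {b}  B: {b}
pass 2:
  A via A→S: +{a}
  S: {a,b}  A: {a,b}  B: {b}
pass 3: done
  S: {a,b}  A: {a,b}  B: {b}

FOLLOW iteration:
seed FOLLOW(S) with $
iter 1:
  A→B B B: FOLLOW(B) ⊇ FIRST(B) = {b}; new: +{b}
  S→A A B: FOLLOW(A) ⊇ FIRST(A) = {a,b}; new: +{a,b}
  S→A A B: FOLLOW(B) ⊇ FOLLOW(S) ⊇ {$}; new: +{$}
  S→B B a: FOLLOW(B) ⊇ FIRST(a) = {a}; new: +{a}
  FOLLOW[S]={$}  FOLLOW[A]={a,b}  FOLLOW[B]={$,a,b}
iter 2:
  A→S: FOLLOW(S) ⊇ FOLLOW(A) ⊇ {a,b}; new: +{a,b}
  FOLLOW[S]={$,a,b}  FOLLOW[A]={a,b}  FOLLOW[B]={$,a,b}
iter 3: (no change)
  FOLLOW[S]={$,a,b}  FOLLOW[A]={a,b}  FOLLOW[B]={$,a,b}

FOLLOW(B) = ["$", "a", "b"]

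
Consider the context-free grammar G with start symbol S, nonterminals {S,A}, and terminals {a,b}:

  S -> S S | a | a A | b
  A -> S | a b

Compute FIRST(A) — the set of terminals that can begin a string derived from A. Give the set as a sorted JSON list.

Compute FIRST by fixpoint:
iter 1:
  A via A→a b: +{a}
  S via S→a: +{a}
  S via S→b: +{b}
  FIRST(S)={a,b}  FIRST(A)={a}
iter 2:
  A via A→S: +{b}
  FIRST(S)={a,b}  FIRST(A)={a,b}
iter 3: (stable)
  FIRST(S)={a,b}  FIRST(A)={a,b}

FIRST(A) = ["a", "b"]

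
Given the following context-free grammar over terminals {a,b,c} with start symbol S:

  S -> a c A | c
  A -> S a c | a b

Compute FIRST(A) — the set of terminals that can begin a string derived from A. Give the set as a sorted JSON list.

FIRST sets, iterate to fixpoint:
pass 1:
  A via A→a b: +{a}
  S via S→a c A: +{a}
  S via S→c: +{c}
  S: {a,c}  A: {a}
pass 2:
  A via A→S a c: +{c}
  S: {a,c}  A: {a,c}
pass 3: (no change)
  S: {a,c}  A: {a,c}

FIRST(A) = ["a", "c"]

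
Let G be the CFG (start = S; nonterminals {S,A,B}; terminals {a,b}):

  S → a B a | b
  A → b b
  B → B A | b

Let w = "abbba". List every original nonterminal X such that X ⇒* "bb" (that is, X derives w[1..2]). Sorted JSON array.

CNF form of G:
  S -> T1 X2 | b
  A -> T0 T0
  B -> B A | b
  T0 -> b
  T1 -> a
  X2 -> B T1

CYK fill — only the sub-triangle for w[1..2]:
  [1..1]={B,S,T0}  "b"  orig:{B,S}
  [2..2]={B,S,T0}  "b"  orig:{B,S}
  [1..2]={A}  "bb"

Original NTs in T[1,2] deriving "bb": ["A"]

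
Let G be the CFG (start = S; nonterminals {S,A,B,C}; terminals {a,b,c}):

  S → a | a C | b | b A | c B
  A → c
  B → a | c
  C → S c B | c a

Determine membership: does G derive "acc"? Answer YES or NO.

CNF form of G:
  S -> T0 B | T1 C | T2 A | a | b
  A -> c
  B -> a | c
  C -> S X3 | T0 T1
  T0 -> c
  T1 -> a
  T2 -> b
  X3 -> T0 B

CYK fill:
  T[0,0] 'a' = {B,S,T1}  orig:{B,S}
  T[1,1] 'c' = {A,B,T0}  orig:{A,B}
  T[2,2] 'c' = {A,B,T0}  orig:{A,B}
  T[0,1] 'ac' = ∅
  T[1,2] 'cc' = {S,X3}  orig:{S}
  T[0,2] 'acc' = {C}

S ∉ T[0,2] ⇒ NO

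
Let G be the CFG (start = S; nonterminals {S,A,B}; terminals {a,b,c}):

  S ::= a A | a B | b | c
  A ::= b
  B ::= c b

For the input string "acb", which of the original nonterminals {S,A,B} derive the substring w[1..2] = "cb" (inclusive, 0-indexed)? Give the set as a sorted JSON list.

Convert to CNF:
  S -> T2 A | T2 B | b | c
  A -> b
  B -> T0 T1
  T0 -> c
  T1 -> b
  T2 -> a

Fill CYK table bottom-up (cells [i..j] with 1 ≤ i ≤ j ≤ 2 only):
  cell(1,1) c: {S,T0}  orig:{S}
  cell(2,2) b: {A,S,T1}  orig:{A,S}
  cell(1,2) cb: {B}

Original NTs in T[1,2] deriving "cb": ["B"]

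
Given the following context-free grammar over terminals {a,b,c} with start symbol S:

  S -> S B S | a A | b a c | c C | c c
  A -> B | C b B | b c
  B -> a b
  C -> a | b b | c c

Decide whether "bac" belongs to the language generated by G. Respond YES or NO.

Convert to CNF:
  S -> S X4 | T0 X5 | T1 A | T2 C | T2 T2
  A -> C X3 | T0 T2 | T1 T0
  B -> T1 T0
  C -> T0 T0 | T2 T2 | a
  T0 -> b
  T1 -> a
  T2 -> c
  X3 -> T0 B
  X4 -> B S
  X5 -> T1 T2

CYK fill:
  cell(0,0) b: {T0}  orig:{}
  cell(1,1) a: {C,T1}  orig:{C}
  cell(2,2) c: {T2}  orig:{}
  cell(0,1) ba: ∅
  cell(1,2) ac: {X5}  orig:{}
  cell(0,2) bac: {S}

S ∈ T[0,2] ⇒ YES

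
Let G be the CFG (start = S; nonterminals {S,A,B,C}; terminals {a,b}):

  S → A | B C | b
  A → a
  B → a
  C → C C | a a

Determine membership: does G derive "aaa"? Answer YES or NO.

Convert to CNF:
  S -> B C | a | b
  A -> a
  B -> a
  C -> C C | T0 T0
  T0 -> a

Fill CYK table bottom-up:
  T[0,0] 'a' = {A,B,S,T0}  orig:{A,B,S}
  T[1,1] 'a' = {A,B,S,T0}  orig:{A,B,S}
  T[2,2] 'a' = {A,B,S,T0}  orig:{A,B,S}
  T[0,1] 'aa' = {C}
  T[1,2] 'aa' = {C}
  T[0,2] 'aaa' = {S}

S ∈ T[0,2] ⇒ YES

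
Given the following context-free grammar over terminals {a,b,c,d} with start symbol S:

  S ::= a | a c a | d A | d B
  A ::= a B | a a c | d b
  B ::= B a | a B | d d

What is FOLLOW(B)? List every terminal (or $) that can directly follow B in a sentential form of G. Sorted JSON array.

Compute FIRST by fixpoint:
iter 1:
  A via A→a B: +{a}
  A via A→d b: +{d}
  B via B→a B: +{a}
  B via B→d d: +{d}
  S via S→a: +{a}
  S via S→d A: +{d}
  S: {a,d}  A: {a,d}  B: {a,d}
iter 2: — fixpoint
  S: {a,d}  A: {a,d}  B: {a,d}

FOLLOW iteration:
FOLLOW(S) := {$}
round 1:
  B→B a: FOLLOW(B) ⊇ FIRST(a) = {a}; new: +{a}
  S→d A: FOLLOW(A) ⊇ FOLLOW(S) ⊇ {$}; new: +{$}
  S→d B: FOLLOW(B) ⊇ FOLLOW(S) ⊇ {$}; new: +{$}
  S: {$}  A: {$}  B: {$,a}
round 2: (stable)
  S: {$}  A: {$}  B: {$,a}

FOLLOW(B) = ["$", "a"]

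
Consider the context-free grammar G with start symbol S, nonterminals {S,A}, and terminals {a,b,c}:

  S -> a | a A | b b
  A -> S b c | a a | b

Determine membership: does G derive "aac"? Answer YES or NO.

CNF form of G:
  S -> T0 T0 | T2 A | a
  A -> S X3 | T2 T2 | b
  T0 -> b
  T1 -> c
  T2 -> a
  X3 -> T0 T1

Fill CYK table bottom-up:
  cell(0,0) a: {S,T2}  orig:{S}
  cell(1,1) a: {S,T2}  orig:{S}
  cell(2,2) c: {T1}  orig:{}
  cell(0,1) aa: {A}
  cell(1,2) ac: ∅
  cell(0,2) aac: ∅

S ∉ T[0,2] ⇒ NO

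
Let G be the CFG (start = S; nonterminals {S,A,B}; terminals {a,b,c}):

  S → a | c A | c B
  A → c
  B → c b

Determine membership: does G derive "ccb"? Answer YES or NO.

CNF form of G:
  S -> T0 A | T0 B | a
  A -> c
  B -> T0 T1
  T0 -> c
  T1 -> b

CYK table (by increasing span):
  T[0,0] 'c' = {A,T0}  orig:{A}
  T[1,1] 'c' = {A,T0}  orig:{A}
  T[2,2] 'b' = {T1}  orig:{}
  T[0,1] 'cc' = {S}
  T[1,2] 'cb' = {B}
  T[0,2] 'ccb' = {S}

S ∈ T[0,2] ⇒ YES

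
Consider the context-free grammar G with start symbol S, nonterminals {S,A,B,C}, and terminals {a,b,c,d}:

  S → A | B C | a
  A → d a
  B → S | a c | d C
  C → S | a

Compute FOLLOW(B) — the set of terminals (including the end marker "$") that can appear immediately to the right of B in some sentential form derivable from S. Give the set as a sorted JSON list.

FIRST sets, iterate to fixpoint:
pass 1:
  A via A→d a: +{d}
  B via B→a c: +{a}
  B via B→d C: +{d}
  C via C→a: +{a}
  S via S→A: +{d}
  S via S→B C: +{a}
  FIRST(S)={a,d}  FIRST(A)={d}  FIRST(B)={a,d}  FIRST(C)={a}
pass 2:
  C via C→S: +{d}
  FIRST(S)={a,d}  FIRST(A)={d}  FIRST(B)={a,d}  FIRST(C)={a,d}
pass 3: (stable)
  FIRST(S)={a,d}  FIRST(A)={d}  FIRST(B)={a,d}  FIRST(C)={a,d}

Compute FOLLOW by fixpoint:
seed FOLLOW(S) with $
pass 1:
  S→A: FOLLOW(A) ⊇ FOLLOW(S) ⊇ {$}; new: +{$}
  S→B C: FOLLOW(B) ⊇ FIRST(C) = {a,d}; new: +{a,d}
  S→B C: FOLLOW(C) ⊇ FOLLOW(S) ⊇ {$}; new: +{$}
  FOLLOW(S)={$}  FOLLOW(A)={$}  FOLLOW(B)={a,d}  FOLLOW(C)={$}
pass 2:
  B→S: FOLLOW(S) ⊇ FOLLOW(B) ⊇ {a,d}; new: +{a,d}
  B→d C: FOLLOW(C) ⊇ FOLLOW(B) ⊇ {a,d}; new: +{a,d}
  S→A: FOLLOW(A) ⊇ FOLLOW(S) ⊇ {$,a,d}; new: +{a,d}
  FOLLOW(S)={$,a,d}  FOLLOW(A)={$,a,d}  FOLLOW(B)={a,d}  FOLLOW(C)={$,a,d}
pass 3: — fixpoint
  FOLLOW(S)={$,a,d}  FOLLOW(A)={$,a,d}  FOLLOW(B)={a,d}  FOLLOW(C)={$,a,d}

FOLLOW(B) = ["a", "d"]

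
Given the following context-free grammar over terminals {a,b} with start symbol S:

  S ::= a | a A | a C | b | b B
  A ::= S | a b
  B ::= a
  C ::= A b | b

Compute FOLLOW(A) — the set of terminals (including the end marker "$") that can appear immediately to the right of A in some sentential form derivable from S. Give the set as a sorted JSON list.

FIRST iteration:
pass 1:
  A via A→a b: +{a}
  B via B→a: +{a}
  C via C→A b: +{a}
  C via C→b: +{b}
  S via S→a: +{a}
  S via S→b: +{b}
  FIRST(S)={a,b}  FIRST(A)={a}  FIRST(B)={a}  FIRST(C)={a,b}
pass 2:
  A via A→S: +{b}
  FIRST(S)={a,b}  FIRST(A)={a,b}  FIRST(B)={a}  FIRST(C)={a,b}
pass 3: (stable)
  FIRST(S)={a,b}  FIRST(A)={a,b}  FIRST(B)={a}  FIRST(C)={a,b}

FOLLOW sets:
FOLLOW(S) := {$}
round 1:
  C→A b: FOLLOW(A) ⊇ FIRST(b) = {b}; new: +{b}
  S→a A: FOLLOW(A) ⊇ FOLLOW(S) ⊇ {$}; new: +{$}
  S→a C: FOLLOW(C) ⊇ FOLLOW(S) ⊇ {$}; new: +{$}
  S→b B: FOLLOW(B) ⊇ FOLLOW(S) ⊇ {$}; new: +{$}
  S: {$}  A: {$,b}  B: {$}  C: {$}
round 2:
  A→S: FOLLOW(S) ⊇ FOLLOW(A) ⊇ {$,b}; new: +{b}
  S→a C: FOLLOW(C) ⊇ FOLLOW(S) ⊇ {$,b}; new: +{b}
  S→b B: FOLLOW(B) ⊇ FOLLOW(S) ⊇ {$,b}; new: +{b}
  S: {$,b}  A: {$,b}  B: {$,b}  C: {$,b}
round 3: done
  S: {$,b}  A: {$,b}  B: {$,b}  C: {$,b}

FOLLOW(A) = ["$", "b"]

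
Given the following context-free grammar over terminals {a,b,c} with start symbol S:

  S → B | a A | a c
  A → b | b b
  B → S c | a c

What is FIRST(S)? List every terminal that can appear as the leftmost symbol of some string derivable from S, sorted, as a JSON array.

FIRST iteration:
iter 1:
  A via A→b: +{b}
  B via B→a c: +{a}
  S via S→B: +{a}
  FIRST[S]={a}  FIRST[A]={b}  FIRST[B]={a}
iter 2: done
  FIRST[S]={a}  FIRST[A]={b}  FIRST[B]={a}

FIRST(S) = ["a"]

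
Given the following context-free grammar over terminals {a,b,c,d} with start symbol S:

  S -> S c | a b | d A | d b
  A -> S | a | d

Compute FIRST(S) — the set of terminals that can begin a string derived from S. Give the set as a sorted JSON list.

FIRST sets, iterate to fixpoint:
iter 1:
  A via A→a: +{a}
  A via A→d: +{d}
  S via S→a b: +{a}
  S via S→d A: +{d}
  FIRST[S]={a,d}  FIRST[A]={a,d}
iter 2: (no change)
  FIRST[S]={a,d}  FIRST[A]={a,d}

FIRST(S) = ["a", "d"]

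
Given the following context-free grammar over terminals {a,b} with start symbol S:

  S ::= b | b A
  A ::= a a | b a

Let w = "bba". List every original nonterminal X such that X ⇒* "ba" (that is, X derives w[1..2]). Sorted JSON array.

Convert to CNF:
  S -> T1 A | b
  A -> T0 T0 | T1 T0
  T0 -> a
  T1 -> b

Fill CYK table bottom-up (cells [i..j] with 1 ≤ i ≤ j ≤ 2 only):
  T[1,1] 'b' = {S,T1}  orig:{S}
  T[2,2] 'a' = {T0}  orig:{}
  T[1,2] 'ba' = {A}

Original NTs in T[1,2] deriving "ba": ["A"]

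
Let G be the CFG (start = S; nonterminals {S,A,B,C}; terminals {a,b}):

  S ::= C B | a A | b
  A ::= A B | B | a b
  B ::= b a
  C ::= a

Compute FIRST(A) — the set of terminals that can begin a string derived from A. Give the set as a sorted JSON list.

FIRST sets, iterate to fixpoint:
round 1:
  A via A→a b: +{a}
  B via B→b a: +{b}
  C via C→a: +{a}
  S via S→C B: +{a}
  S via S→b: +{b}
  FIRST[S]={a,b}  FIRST[A]={a}  FIRST[B]={b}  FIRST[C]={a}
round 2:
  A via A→B: +{b}
  FIRST[S]={a,b}  FIRST[A]={a,b}  FIRST[B]={b}  FIRST[C]={a}
round 3: (stable)
  FIRST[S]={a,b}  FIRST[A]={a,b}  FIRST[B]={b}  FIRST[C]={a}

FIRST(A) = ["a", "b"]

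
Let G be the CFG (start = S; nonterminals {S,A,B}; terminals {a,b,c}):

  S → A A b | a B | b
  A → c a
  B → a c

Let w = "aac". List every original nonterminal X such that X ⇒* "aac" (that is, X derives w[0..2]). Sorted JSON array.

Convert to CNF:
  S -> A X3 | T1 B | b
  A -> T0 T1
  B -> T1 T0
  T0 -> c
  T1 -> a
  T2 -> b
  X3 -> A T2

CYK table (by increasing span) — only the sub-triangle for w[0..2]:
  T[0,0] 'a' = {T1}  orig:{}
  T[1,1] 'a' = {T1}  orig:{}
  T[2,2] 'c' = {T0}  orig:{}
  T[0,1] 'aa' = ∅
  T[1,2] 'ac' = {B}
  T[0,2] 'aac' = {S}

Original NTs in T[0,2] deriving "aac": ["S"]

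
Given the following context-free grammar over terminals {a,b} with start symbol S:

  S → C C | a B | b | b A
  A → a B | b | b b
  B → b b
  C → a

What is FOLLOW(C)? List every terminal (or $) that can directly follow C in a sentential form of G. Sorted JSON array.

Compute FIRST by fixpoint:
round 1:
  A via A→a B: +{a}
  A via A→b: +{b}
  B via B→b b: +{b}
  C via C→a: +{a}
  S via S→C C: +{a}
  S via S→b: +{b}
  FIRST[S]={a,b}  FIRST[A]={a,b}  FIRST[B]={b}  FIRST[C]={a}
round 2: (no change)
  FIRST[S]={a,b}  FIRST[A]={a,b}  FIRST[B]={b}  FIRST[C]={a}

FOLLOW iteration:
seed FOLLOW(S) with $
round 1:
  S→C C: FOLLOW(C) ⊇ FIRST(C) = {a}; new: +{a}
  S→C C: FOLLOW(C) ⊇ FOLLOW(S) ⊇ {$}; new: +{$}
  S→a B: FOLLOW(B) ⊇ FOLLOW(S) ⊇ {$}; new: +{$}
  S→b A: FOLLOW(A) ⊇ FOLLOW(S) ⊇ {$}; new: +{$}
  FOLLOW(S)={$}  FOLLOW(A)={$}  FOLLOW(B)={$}  FOLLOW(C)={$,a}
round 2: done
  FOLLOW(S)={$}  FOLLOW(A)={$}  FOLLOW(B)={$}  FOLLOW(C)={$,a}

FOLLOW(C) = ["$", "a"]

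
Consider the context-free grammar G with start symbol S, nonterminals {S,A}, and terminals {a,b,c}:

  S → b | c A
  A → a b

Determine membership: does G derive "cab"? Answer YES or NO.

CNF form of G:
  S -> T2 A | b
  A -> T0 T1
  T0 -> a
  T1 -> b
  T2 -> c

CYK fill:
  T[0,0] 'c' = {T2}  orig:{}
  T[1,1] 'a' = {T0}  orig:{}
  T[2,2] 'b' = {S,T1}  orig:{S}
  T[0,1] 'ca' = ∅
  T[1,2] 'ab' = {A}
  T[0,2] 'cab' = {S}

S ∈ T[0,2] ⇒ YES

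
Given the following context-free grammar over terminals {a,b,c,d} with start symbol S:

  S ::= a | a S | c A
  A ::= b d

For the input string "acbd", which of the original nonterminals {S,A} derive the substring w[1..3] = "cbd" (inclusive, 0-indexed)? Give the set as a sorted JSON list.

CNF form of G:
  S -> T2 S | T3 A | a
  A -> T0 T1
  T0 -> b
  T1 -> d
  T2 -> a
  T3 -> c

CYK table (by increasing span) (cells [i..j] with 1 ≤ i ≤ j ≤ 3 only):
  [1..1]={T3}  "c"  orig:{}
  [2..2]={T0}  "b"  orig:{}
  [3..3]={T1}  "d"  orig:{}
  [1..2]=∅  "cb"
  [2..3]={A}  "bd"
  [1..3]={S}  "cbd"

Original NTs in T[1,3] deriving "cbd": ["S"]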